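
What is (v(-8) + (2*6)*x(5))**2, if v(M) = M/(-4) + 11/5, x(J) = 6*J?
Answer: 3316041/25 ≈ 1.3264e+5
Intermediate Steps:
v(M) = 11/5 - M/4 (v(M) = M*(-1/4) + 11*(1/5) = -M/4 + 11/5 = 11/5 - M/4)
(v(-8) + (2*6)*x(5))**2 = ((11/5 - 1/4*(-8)) + (2*6)*(6*5))**2 = ((11/5 + 2) + 12*30)**2 = (21/5 + 360)**2 = (1821/5)**2 = 3316041/25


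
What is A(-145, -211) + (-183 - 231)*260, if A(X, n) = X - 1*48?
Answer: -107833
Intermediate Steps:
A(X, n) = -48 + X (A(X, n) = X - 48 = -48 + X)
A(-145, -211) + (-183 - 231)*260 = (-48 - 145) + (-183 - 231)*260 = -193 - 414*260 = -193 - 107640 = -107833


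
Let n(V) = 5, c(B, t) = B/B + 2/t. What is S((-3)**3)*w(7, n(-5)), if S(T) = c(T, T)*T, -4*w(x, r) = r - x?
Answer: -25/2 ≈ -12.500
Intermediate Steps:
c(B, t) = 1 + 2/t
w(x, r) = -r/4 + x/4 (w(x, r) = -(r - x)/4 = -r/4 + x/4)
S(T) = 2 + T (S(T) = ((2 + T)/T)*T = 2 + T)
S((-3)**3)*w(7, n(-5)) = (2 + (-3)**3)*(-1/4*5 + (1/4)*7) = (2 - 27)*(-5/4 + 7/4) = -25*1/2 = -25/2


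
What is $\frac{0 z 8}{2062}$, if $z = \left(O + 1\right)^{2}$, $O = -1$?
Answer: $0$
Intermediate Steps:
$z = 0$ ($z = \left(-1 + 1\right)^{2} = 0^{2} = 0$)
$\frac{0 z 8}{2062} = \frac{0 \cdot 0 \cdot 8}{2062} = 0 \cdot 8 \cdot \frac{1}{2062} = 0 \cdot \frac{1}{2062} = 0$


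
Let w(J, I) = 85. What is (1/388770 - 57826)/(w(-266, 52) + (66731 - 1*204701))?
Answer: 22481014019/53605551450 ≈ 0.41938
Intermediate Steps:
(1/388770 - 57826)/(w(-266, 52) + (66731 - 1*204701)) = (1/388770 - 57826)/(85 + (66731 - 1*204701)) = (1/388770 - 57826)/(85 + (66731 - 204701)) = -22481014019/(388770*(85 - 137970)) = -22481014019/388770/(-137885) = -22481014019/388770*(-1/137885) = 22481014019/53605551450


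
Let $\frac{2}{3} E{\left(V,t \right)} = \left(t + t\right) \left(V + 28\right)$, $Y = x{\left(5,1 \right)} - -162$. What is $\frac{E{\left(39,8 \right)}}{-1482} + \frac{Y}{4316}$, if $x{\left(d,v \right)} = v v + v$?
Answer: $- \frac{21465}{20501} \approx -1.047$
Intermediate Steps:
$x{\left(d,v \right)} = v + v^{2}$ ($x{\left(d,v \right)} = v^{2} + v = v + v^{2}$)
$Y = 164$ ($Y = 1 \left(1 + 1\right) - -162 = 1 \cdot 2 + 162 = 2 + 162 = 164$)
$E{\left(V,t \right)} = 3 t \left(28 + V\right)$ ($E{\left(V,t \right)} = \frac{3 \left(t + t\right) \left(V + 28\right)}{2} = \frac{3 \cdot 2 t \left(28 + V\right)}{2} = 3 t \left(28 + V\right)$)
$\frac{E{\left(39,8 \right)}}{-1482} + \frac{Y}{4316} = \frac{3 \cdot 8 \left(28 + 39\right)}{-1482} + \frac{164}{4316} = 3 \cdot 8 \cdot 67 \left(- \frac{1}{1482}\right) + 164 \cdot \frac{1}{4316} = 1608 \left(- \frac{1}{1482}\right) + \frac{41}{1079} = - \frac{268}{247} + \frac{41}{1079} = - \frac{21465}{20501}$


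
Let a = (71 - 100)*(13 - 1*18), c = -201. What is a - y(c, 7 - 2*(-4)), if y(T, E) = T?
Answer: 346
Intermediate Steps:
a = 145 (a = -29*(13 - 18) = -29*(-5) = 145)
a - y(c, 7 - 2*(-4)) = 145 - 1*(-201) = 145 + 201 = 346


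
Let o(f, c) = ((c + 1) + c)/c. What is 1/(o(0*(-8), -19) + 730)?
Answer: 19/13907 ≈ 0.0013662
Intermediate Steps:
o(f, c) = (1 + 2*c)/c (o(f, c) = ((1 + c) + c)/c = (1 + 2*c)/c)
1/(o(0*(-8), -19) + 730) = 1/((2 + 1/(-19)) + 730) = 1/((2 - 1/19) + 730) = 1/(37/19 + 730) = 1/(13907/19) = 19/13907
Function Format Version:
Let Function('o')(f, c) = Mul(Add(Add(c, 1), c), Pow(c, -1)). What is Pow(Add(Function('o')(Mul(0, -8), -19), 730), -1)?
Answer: Rational(19, 13907) ≈ 0.0013662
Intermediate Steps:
Function('o')(f, c) = Mul(Pow(c, -1), Add(1, Mul(2, c))) (Function('o')(f, c) = Mul(Add(Add(1, c), c), Pow(c, -1)) = Mul(Add(1, Mul(2, c)), Pow(c, -1)) = Mul(Pow(c, -1), Add(1, Mul(2, c))))
Pow(Add(Function('o')(Mul(0, -8), -19), 730), -1) = Pow(Add(Add(2, Pow(-19, -1)), 730), -1) = Pow(Add(Add(2, Rational(-1, 19)), 730), -1) = Pow(Add(Rational(37, 19), 730), -1) = Pow(Rational(13907, 19), -1) = Rational(19, 13907)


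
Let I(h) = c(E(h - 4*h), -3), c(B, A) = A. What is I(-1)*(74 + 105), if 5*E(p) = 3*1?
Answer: -537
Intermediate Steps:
E(p) = ⅗ (E(p) = (3*1)/5 = (⅕)*3 = ⅗)
I(h) = -3
I(-1)*(74 + 105) = -3*(74 + 105) = -3*179 = -537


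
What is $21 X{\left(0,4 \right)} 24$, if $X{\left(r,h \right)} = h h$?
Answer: $8064$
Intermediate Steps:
$X{\left(r,h \right)} = h^{2}$
$21 X{\left(0,4 \right)} 24 = 21 \cdot 4^{2} \cdot 24 = 21 \cdot 16 \cdot 24 = 336 \cdot 24 = 8064$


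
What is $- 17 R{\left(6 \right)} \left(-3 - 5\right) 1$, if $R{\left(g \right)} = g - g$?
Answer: $0$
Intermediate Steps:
$R{\left(g \right)} = 0$
$- 17 R{\left(6 \right)} \left(-3 - 5\right) 1 = \left(-17\right) 0 \left(-3 - 5\right) 1 = 0 \left(\left(-8\right) 1\right) = 0 \left(-8\right) = 0$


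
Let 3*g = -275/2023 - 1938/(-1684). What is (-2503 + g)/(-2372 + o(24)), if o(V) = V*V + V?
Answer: 12788846557/9055093656 ≈ 1.4123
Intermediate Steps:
o(V) = V + V**2 (o(V) = V**2 + V = V + V**2)
g = 1728737/5110098 (g = (-275/2023 - 1938/(-1684))/3 = (-275*1/2023 - 1938*(-1/1684))/3 = (-275/2023 + 969/842)/3 = (1/3)*(1728737/1703366) = 1728737/5110098 ≈ 0.33830)
(-2503 + g)/(-2372 + o(24)) = (-2503 + 1728737/5110098)/(-2372 + 24*(1 + 24)) = -12788846557/(5110098*(-2372 + 24*25)) = -12788846557/(5110098*(-2372 + 600)) = -12788846557/5110098/(-1772) = -12788846557/5110098*(-1/1772) = 12788846557/9055093656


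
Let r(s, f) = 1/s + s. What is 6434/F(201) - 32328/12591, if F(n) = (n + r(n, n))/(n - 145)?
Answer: 101026880120/113043397 ≈ 893.70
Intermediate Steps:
r(s, f) = s + 1/s
F(n) = (1/n + 2*n)/(-145 + n) (F(n) = (n + (n + 1/n))/(n - 145) = (1/n + 2*n)/(-145 + n))
6434/F(201) - 32328/12591 = 6434/(((1 + 2*201²)/(201*(-145 + 201)))) - 32328/12591 = 6434/(((1/201)*(1 + 2*40401)/56)) - 32328*1/12591 = 6434/(((1/201)*(1/56)*(1 + 80802))) - 3592/1399 = 6434/(((1/201)*(1/56)*80803)) - 3592/1399 = 6434/(80803/11256) - 3592/1399 = 6434*(11256/80803) - 3592/1399 = 72421104/80803 - 3592/1399 = 101026880120/113043397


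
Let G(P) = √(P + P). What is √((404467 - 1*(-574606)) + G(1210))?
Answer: √(979073 + 22*√5) ≈ 989.51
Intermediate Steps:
G(P) = √2*√P (G(P) = √(2*P) = √2*√P)
√((404467 - 1*(-574606)) + G(1210)) = √((404467 - 1*(-574606)) + √2*√1210) = √((404467 + 574606) + √2*(11*√10)) = √(979073 + 22*√5)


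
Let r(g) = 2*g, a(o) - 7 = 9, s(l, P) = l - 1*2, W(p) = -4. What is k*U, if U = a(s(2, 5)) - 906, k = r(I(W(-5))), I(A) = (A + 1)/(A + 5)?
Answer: 5340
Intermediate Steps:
s(l, P) = -2 + l (s(l, P) = l - 2 = -2 + l)
I(A) = (1 + A)/(5 + A)
a(o) = 16 (a(o) = 7 + 9 = 16)
k = -6 (k = 2*((1 - 4)/(5 - 4)) = 2*(-3/1) = 2*(1*(-3)) = 2*(-3) = -6)
U = -890 (U = 16 - 906 = -890)
k*U = -6*(-890) = 5340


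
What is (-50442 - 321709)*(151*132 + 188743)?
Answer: -77658609925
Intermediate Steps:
(-50442 - 321709)*(151*132 + 188743) = -372151*(19932 + 188743) = -372151*208675 = -77658609925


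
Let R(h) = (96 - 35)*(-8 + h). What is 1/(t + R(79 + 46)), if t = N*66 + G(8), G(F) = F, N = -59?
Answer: 1/3251 ≈ 0.00030760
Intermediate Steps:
R(h) = -488 + 61*h (R(h) = 61*(-8 + h) = -488 + 61*h)
t = -3886 (t = -59*66 + 8 = -3894 + 8 = -3886)
1/(t + R(79 + 46)) = 1/(-3886 + (-488 + 61*(79 + 46))) = 1/(-3886 + (-488 + 61*125)) = 1/(-3886 + (-488 + 7625)) = 1/(-3886 + 7137) = 1/3251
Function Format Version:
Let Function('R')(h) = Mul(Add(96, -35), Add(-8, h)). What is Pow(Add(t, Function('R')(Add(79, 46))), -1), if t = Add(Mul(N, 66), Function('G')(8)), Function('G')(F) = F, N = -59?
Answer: Rational(1, 3251) ≈ 0.00030760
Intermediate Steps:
Function('R')(h) = Add(-488, Mul(61, h)) (Function('R')(h) = Mul(61, Add(-8, h)) = Add(-488, Mul(61, h)))
t = -3886 (t = Add(Mul(-59, 66), 8) = Add(-3894, 8) = -3886)
Pow(Add(t, Function('R')(Add(79, 46))), -1) = Pow(Add(-3886, Add(-488, Mul(61, Add(79, 46)))), -1) = Pow(Add(-3886, Add(-488, Mul(61, 125))), -1) = Pow(Add(-3886, Add(-488, 7625)), -1) = Pow(Add(-3886, 7137), -1) = Pow(3251, -1) = Rational(1, 3251)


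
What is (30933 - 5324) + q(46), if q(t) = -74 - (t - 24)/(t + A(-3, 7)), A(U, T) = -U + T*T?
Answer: 1251204/49 ≈ 25535.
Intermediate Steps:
A(U, T) = T**2 - U (A(U, T) = -U + T**2 = T**2 - U)
q(t) = -74 - (-24 + t)/(52 + t) (q(t) = -74 - (t - 24)/(t + (7**2 - 1*(-3))) = -74 - (-24 + t)/(t + (49 + 3)) = -74 - (-24 + t)/(t + 52) = -74 - (-24 + t)/(52 + t))
(30933 - 5324) + q(46) = (30933 - 5324) + (-3824 - 75*46)/(52 + 46) = 25609 + (-3824 - 3450)/98 = 25609 + (1/98)*(-7274) = 25609 - 3637/49 = 1251204/49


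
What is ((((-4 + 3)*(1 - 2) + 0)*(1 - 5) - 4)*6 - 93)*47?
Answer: -6627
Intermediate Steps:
((((-4 + 3)*(1 - 2) + 0)*(1 - 5) - 4)*6 - 93)*47 = (((-1*(-1) + 0)*(-4) - 4)*6 - 93)*47 = (((1 + 0)*(-4) - 4)*6 - 93)*47 = ((1*(-4) - 4)*6 - 93)*47 = ((-4 - 4)*6 - 93)*47 = (-8*6 - 93)*47 = (-48 - 93)*47 = -141*47 = -6627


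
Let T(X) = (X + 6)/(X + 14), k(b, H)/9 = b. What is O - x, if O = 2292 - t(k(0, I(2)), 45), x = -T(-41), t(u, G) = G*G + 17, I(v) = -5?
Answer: 6785/27 ≈ 251.30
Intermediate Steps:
k(b, H) = 9*b
t(u, G) = 17 + G² (t(u, G) = G² + 17 = 17 + G²)
T(X) = (6 + X)/(14 + X)
x = -35/27 (x = -(6 - 41)/(14 - 41) = -(-35)/(-27) = -(-1)*(-35)/27 = -1*35/27 = -35/27 ≈ -1.2963)
O = 250 (O = 2292 - (17 + 45²) = 2292 - (17 + 2025) = 2292 - 1*2042 = 2292 - 2042 = 250)
O - x = 250 - 1*(-35/27) = 250 + 35/27 = 6785/27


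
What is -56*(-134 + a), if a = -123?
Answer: 14392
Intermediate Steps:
-56*(-134 + a) = -56*(-134 - 123) = -56*(-257) = 14392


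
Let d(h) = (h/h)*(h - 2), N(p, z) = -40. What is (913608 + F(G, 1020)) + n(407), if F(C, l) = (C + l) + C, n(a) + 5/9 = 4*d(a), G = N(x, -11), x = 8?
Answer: 8245507/9 ≈ 9.1617e+5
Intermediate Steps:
d(h) = -2 + h (d(h) = 1*(-2 + h) = -2 + h)
G = -40
n(a) = -77/9 + 4*a (n(a) = -5/9 + 4*(-2 + a) = -5/9 + (-8 + 4*a) = -77/9 + 4*a)
F(C, l) = l + 2*C
(913608 + F(G, 1020)) + n(407) = (913608 + (1020 + 2*(-40))) + (-77/9 + 4*407) = (913608 + (1020 - 80)) + (-77/9 + 1628) = (913608 + 940) + 14575/9 = 914548 + 14575/9 = 8245507/9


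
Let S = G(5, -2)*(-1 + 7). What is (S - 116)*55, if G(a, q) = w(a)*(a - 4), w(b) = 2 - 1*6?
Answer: -7700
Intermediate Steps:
w(b) = -4 (w(b) = 2 - 6 = -4)
G(a, q) = 16 - 4*a (G(a, q) = -4*(a - 4) = -4*(-4 + a) = 16 - 4*a)
S = -24 (S = (16 - 4*5)*(-1 + 7) = (16 - 20)*6 = -4*6 = -24)
(S - 116)*55 = (-24 - 116)*55 = -140*55 = -7700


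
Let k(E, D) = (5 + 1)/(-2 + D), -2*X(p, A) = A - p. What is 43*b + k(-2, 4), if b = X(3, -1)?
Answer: 89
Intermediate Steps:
X(p, A) = p/2 - A/2 (X(p, A) = -(A - p)/2 = p/2 - A/2)
b = 2 (b = (½)*3 - ½*(-1) = 3/2 + ½ = 2)
k(E, D) = 6/(-2 + D)
43*b + k(-2, 4) = 43*2 + 6/(-2 + 4) = 86 + 6/2 = 86 + 6*(½) = 86 + 3 = 89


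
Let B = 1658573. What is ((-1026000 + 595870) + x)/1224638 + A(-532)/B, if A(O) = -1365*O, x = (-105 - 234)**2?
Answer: 52358640869/290164503082 ≈ 0.18044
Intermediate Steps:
x = 114921 (x = (-339)**2 = 114921)
((-1026000 + 595870) + x)/1224638 + A(-532)/B = ((-1026000 + 595870) + 114921)/1224638 - 1365*(-532)/1658573 = (-430130 + 114921)*(1/1224638) + 726180*(1/1658573) = -315209*1/1224638 + 103740/236939 = -315209/1224638 + 103740/236939 = 52358640869/290164503082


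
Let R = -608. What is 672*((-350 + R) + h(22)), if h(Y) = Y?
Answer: -628992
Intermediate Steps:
672*((-350 + R) + h(22)) = 672*((-350 - 608) + 22) = 672*(-958 + 22) = 672*(-936) = -628992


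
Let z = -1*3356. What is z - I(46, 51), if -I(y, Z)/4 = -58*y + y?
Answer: -13844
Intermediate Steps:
z = -3356
I(y, Z) = 228*y (I(y, Z) = -4*(-58*y + y) = -(-228)*y = 228*y)
z - I(46, 51) = -3356 - 228*46 = -3356 - 1*10488 = -3356 - 10488 = -13844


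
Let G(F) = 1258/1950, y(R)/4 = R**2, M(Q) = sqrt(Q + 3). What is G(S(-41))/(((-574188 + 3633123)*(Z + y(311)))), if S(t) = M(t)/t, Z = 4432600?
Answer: 629/14373926082301500 ≈ 4.3760e-14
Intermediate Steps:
M(Q) = sqrt(3 + Q)
y(R) = 4*R**2
S(t) = sqrt(3 + t)/t
G(F) = 629/975 (G(F) = 1258*(1/1950) = 629/975)
G(S(-41))/(((-574188 + 3633123)*(Z + y(311)))) = 629/(975*(((-574188 + 3633123)*(4432600 + 4*311**2)))) = 629/(975*((3058935*(4432600 + 4*96721)))) = 629/(975*((3058935*(4432600 + 386884)))) = 629/(975*((3058935*4819484))) = (629/975)/14742488289540 = (629/975)*(1/14742488289540) = 629/14373926082301500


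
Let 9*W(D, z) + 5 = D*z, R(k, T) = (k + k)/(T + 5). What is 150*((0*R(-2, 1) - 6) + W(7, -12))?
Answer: -7150/3 ≈ -2383.3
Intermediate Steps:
R(k, T) = 2*k/(5 + T) (R(k, T) = (2*k)/(5 + T) = 2*k/(5 + T))
W(D, z) = -5/9 + D*z/9 (W(D, z) = -5/9 + (D*z)/9 = -5/9 + D*z/9)
150*((0*R(-2, 1) - 6) + W(7, -12)) = 150*((0*(2*(-2)/(5 + 1)) - 6) + (-5/9 + (1/9)*7*(-12))) = 150*((0*(2*(-2)/6) - 6) + (-5/9 - 28/3)) = 150*((0*(2*(-2)*(1/6)) - 6) - 89/9) = 150*((0*(-2/3) - 6) - 89/9) = 150*((0 - 6) - 89/9) = 150*(-6 - 89/9) = 150*(-143/9) = -7150/3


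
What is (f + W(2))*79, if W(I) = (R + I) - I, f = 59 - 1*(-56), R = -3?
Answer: 8848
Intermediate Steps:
f = 115 (f = 59 + 56 = 115)
W(I) = -3 (W(I) = (-3 + I) - I = -3)
(f + W(2))*79 = (115 - 3)*79 = 112*79 = 8848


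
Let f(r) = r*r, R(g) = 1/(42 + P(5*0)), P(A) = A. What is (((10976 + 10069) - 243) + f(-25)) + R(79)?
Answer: 899935/42 ≈ 21427.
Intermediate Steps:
R(g) = 1/42 (R(g) = 1/(42 + 5*0) = 1/(42 + 0) = 1/42)
f(r) = r²
(((10976 + 10069) - 243) + f(-25)) + R(79) = (((10976 + 10069) - 243) + (-25)²) + 1/42 = ((21045 - 243) + 625) + 1/42 = (20802 + 625) + 1/42 = 21427 + 1/42 = 899935/42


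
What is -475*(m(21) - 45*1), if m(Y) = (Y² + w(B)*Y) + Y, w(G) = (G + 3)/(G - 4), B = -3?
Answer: -198075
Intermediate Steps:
w(G) = (3 + G)/(-4 + G)
m(Y) = Y + Y² (m(Y) = (Y² + ((3 - 3)/(-4 - 3))*Y) + Y = (Y² + (0/(-7))*Y) + Y = (Y² + (-⅐*0)*Y) + Y = (Y² + 0*Y) + Y = (Y² + 0) + Y = Y² + Y = Y + Y²)
-475*(m(21) - 45*1) = -475*(21*(1 + 21) - 45*1) = -475*(21*22 - 45) = -475*(462 - 45) = -475*417 = -198075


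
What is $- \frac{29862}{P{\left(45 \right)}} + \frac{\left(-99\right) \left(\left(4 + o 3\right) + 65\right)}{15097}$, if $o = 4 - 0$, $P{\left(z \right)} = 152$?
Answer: $- \frac{226022751}{1147372} \approx -196.99$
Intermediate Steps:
$o = 4$ ($o = 4 + 0 = 4$)
$- \frac{29862}{P{\left(45 \right)}} + \frac{\left(-99\right) \left(\left(4 + o 3\right) + 65\right)}{15097} = - \frac{29862}{152} + \frac{\left(-99\right) \left(\left(4 + 4 \cdot 3\right) + 65\right)}{15097} = \left(-29862\right) \frac{1}{152} + - 99 \left(\left(4 + 12\right) + 65\right) \frac{1}{15097} = - \frac{14931}{76} + - 99 \left(16 + 65\right) \frac{1}{15097} = - \frac{14931}{76} + \left(-99\right) 81 \cdot \frac{1}{15097} = - \frac{14931}{76} - \frac{8019}{15097} = - \frac{226022751}{1147372}$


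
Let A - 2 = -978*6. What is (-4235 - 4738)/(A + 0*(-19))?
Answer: 8973/5866 ≈ 1.5297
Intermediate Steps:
A = -5866 (A = 2 - 978*6 = 2 - 5868 = -5866)
(-4235 - 4738)/(A + 0*(-19)) = (-4235 - 4738)/(-5866 + 0*(-19)) = -8973/(-5866 + 0) = -8973/(-5866) = -8973*(-1/5866) = 8973/5866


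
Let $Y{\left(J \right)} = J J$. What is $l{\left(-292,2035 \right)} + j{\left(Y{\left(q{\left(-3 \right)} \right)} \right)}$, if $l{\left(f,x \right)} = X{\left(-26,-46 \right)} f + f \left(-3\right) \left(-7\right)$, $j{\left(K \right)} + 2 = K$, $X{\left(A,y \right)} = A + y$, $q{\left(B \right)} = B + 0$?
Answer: $14899$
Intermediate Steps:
$q{\left(B \right)} = B$
$Y{\left(J \right)} = J^{2}$
$j{\left(K \right)} = -2 + K$
$l{\left(f,x \right)} = - 51 f$ ($l{\left(f,x \right)} = \left(-26 - 46\right) f + f \left(-3\right) \left(-7\right) = - 72 f + - 3 f \left(-7\right) = - 72 f + 21 f = - 51 f$)
$l{\left(-292,2035 \right)} + j{\left(Y{\left(q{\left(-3 \right)} \right)} \right)} = \left(-51\right) \left(-292\right) - \left(2 - \left(-3\right)^{2}\right) = 14892 + \left(-2 + 9\right) = 14892 + 7 = 14899$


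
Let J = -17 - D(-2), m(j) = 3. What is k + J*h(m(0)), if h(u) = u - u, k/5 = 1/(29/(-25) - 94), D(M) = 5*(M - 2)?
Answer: -125/2379 ≈ -0.052543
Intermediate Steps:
D(M) = -10 + 5*M (D(M) = 5*(-2 + M) = -10 + 5*M)
k = -125/2379 (k = 5/(29/(-25) - 94) = 5/(29*(-1/25) - 94) = 5/(-29/25 - 94) = 5/(-2379/25) = 5*(-25/2379) = -125/2379 ≈ -0.052543)
h(u) = 0
J = 3 (J = -17 - (-10 + 5*(-2)) = -17 - (-10 - 10) = -17 - 1*(-20) = -17 + 20 = 3)
k + J*h(m(0)) = -125/2379 + 3*0 = -125/2379 + 0 = -125/2379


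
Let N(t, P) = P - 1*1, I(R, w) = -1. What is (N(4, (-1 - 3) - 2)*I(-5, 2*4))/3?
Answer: 7/3 ≈ 2.3333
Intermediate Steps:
N(t, P) = -1 + P (N(t, P) = P - 1 = -1 + P)
(N(4, (-1 - 3) - 2)*I(-5, 2*4))/3 = ((-1 + ((-1 - 3) - 2))*(-1))/3 = ((-1 + (-4 - 2))*(-1))*(⅓) = ((-1 - 6)*(-1))*(⅓) = -7*(-1)*(⅓) = 7*(⅓) = 7/3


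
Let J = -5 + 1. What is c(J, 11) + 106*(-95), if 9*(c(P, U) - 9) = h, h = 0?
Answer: -10061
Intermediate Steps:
J = -4
c(P, U) = 9 (c(P, U) = 9 + (1/9)*0 = 9 + 0 = 9)
c(J, 11) + 106*(-95) = 9 + 106*(-95) = 9 - 10070 = -10061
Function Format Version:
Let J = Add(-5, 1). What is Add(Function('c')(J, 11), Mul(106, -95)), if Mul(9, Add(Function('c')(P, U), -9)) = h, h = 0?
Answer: -10061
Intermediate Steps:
J = -4
Function('c')(P, U) = 9 (Function('c')(P, U) = Add(9, Mul(Rational(1, 9), 0)) = Add(9, 0) = 9)
Add(Function('c')(J, 11), Mul(106, -95)) = Add(9, Mul(106, -95)) = Add(9, -10070) = -10061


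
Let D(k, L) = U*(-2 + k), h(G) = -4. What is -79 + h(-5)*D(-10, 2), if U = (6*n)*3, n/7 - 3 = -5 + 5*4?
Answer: 108785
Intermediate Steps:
n = 126 (n = 21 + 7*(-5 + 5*4) = 21 + 7*(-5 + 20) = 21 + 7*15 = 21 + 105 = 126)
U = 2268 (U = (6*126)*3 = 756*3 = 2268)
D(k, L) = -4536 + 2268*k (D(k, L) = 2268*(-2 + k) = -4536 + 2268*k)
-79 + h(-5)*D(-10, 2) = -79 - 4*(-4536 + 2268*(-10)) = -79 - 4*(-4536 - 22680) = -79 - 4*(-27216) = -79 + 108864 = 108785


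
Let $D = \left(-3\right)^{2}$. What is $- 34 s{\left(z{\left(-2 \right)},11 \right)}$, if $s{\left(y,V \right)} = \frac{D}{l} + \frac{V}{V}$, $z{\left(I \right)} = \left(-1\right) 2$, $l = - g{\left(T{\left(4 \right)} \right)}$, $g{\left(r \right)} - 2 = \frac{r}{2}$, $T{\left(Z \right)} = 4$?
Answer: $\frac{85}{2} \approx 42.5$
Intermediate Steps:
$g{\left(r \right)} = 2 + \frac{r}{2}$
$D = 9$
$l = -4$ ($l = - (2 + \frac{1}{2} \cdot 4) = - (2 + 2) = \left(-1\right) 4 = -4$)
$z{\left(I \right)} = -2$
$s{\left(y,V \right)} = - \frac{5}{4}$ ($s{\left(y,V \right)} = \frac{9}{-4} + \frac{V}{V} = 9 \left(- \frac{1}{4}\right) + 1 = - \frac{9}{4} + 1 = - \frac{5}{4}$)
$- 34 s{\left(z{\left(-2 \right)},11 \right)} = \left(-34\right) \left(- \frac{5}{4}\right) = \frac{85}{2}$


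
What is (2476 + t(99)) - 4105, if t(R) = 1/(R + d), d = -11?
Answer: -143351/88 ≈ -1629.0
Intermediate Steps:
t(R) = 1/(-11 + R) (t(R) = 1/(R - 11) = 1/(-11 + R))
(2476 + t(99)) - 4105 = (2476 + 1/(-11 + 99)) - 4105 = (2476 + 1/88) - 4105 = 217889/88 - 4105 = -143351/88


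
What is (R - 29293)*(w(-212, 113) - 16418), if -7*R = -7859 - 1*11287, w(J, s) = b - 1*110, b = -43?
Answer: 3080631755/7 ≈ 4.4009e+8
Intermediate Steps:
w(J, s) = -153 (w(J, s) = -43 - 1*110 = -43 - 110 = -153)
R = 19146/7 (R = -(-7859 - 1*11287)/7 = -(-7859 - 11287)/7 = -⅐*(-19146) = 19146/7 ≈ 2735.1)
(R - 29293)*(w(-212, 113) - 16418) = (19146/7 - 29293)*(-153 - 16418) = -185905/7*(-16571) = 3080631755/7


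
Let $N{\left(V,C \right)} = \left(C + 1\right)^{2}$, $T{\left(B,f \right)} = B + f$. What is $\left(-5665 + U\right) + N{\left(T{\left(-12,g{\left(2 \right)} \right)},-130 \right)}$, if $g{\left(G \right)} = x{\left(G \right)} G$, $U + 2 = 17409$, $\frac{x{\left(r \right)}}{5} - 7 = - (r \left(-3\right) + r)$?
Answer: $28383$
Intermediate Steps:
$x{\left(r \right)} = 35 + 10 r$ ($x{\left(r \right)} = 35 + 5 \left(- (r \left(-3\right) + r)\right) = 35 + 5 \left(- (- 3 r + r)\right) = 35 + 5 \left(- \left(-2\right) r\right) = 35 + 5 \cdot 2 r = 35 + 10 r$)
$U = 17407$ ($U = -2 + 17409 = 17407$)
$g{\left(G \right)} = G \left(35 + 10 G\right)$ ($g{\left(G \right)} = \left(35 + 10 G\right) G = G \left(35 + 10 G\right)$)
$N{\left(V,C \right)} = \left(1 + C\right)^{2}$
$\left(-5665 + U\right) + N{\left(T{\left(-12,g{\left(2 \right)} \right)},-130 \right)} = \left(-5665 + 17407\right) + \left(1 - 130\right)^{2} = 11742 + \left(-129\right)^{2} = 11742 + 16641 = 28383$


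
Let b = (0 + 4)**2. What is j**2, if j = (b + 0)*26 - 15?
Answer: 160801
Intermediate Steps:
b = 16 (b = 4**2 = 16)
j = 401 (j = (16 + 0)*26 - 15 = 16*26 - 15 = 416 - 15 = 401)
j**2 = 401**2 = 160801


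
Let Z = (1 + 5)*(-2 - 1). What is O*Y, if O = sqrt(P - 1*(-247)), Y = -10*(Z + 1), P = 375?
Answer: 170*sqrt(622) ≈ 4239.8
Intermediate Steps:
Z = -18 (Z = 6*(-3) = -18)
Y = 170 (Y = -10*(-18 + 1) = -10*(-17) = 170)
O = sqrt(622) (O = sqrt(375 - 1*(-247)) = sqrt(375 + 247) = sqrt(622) ≈ 24.940)
O*Y = sqrt(622)*170 = 170*sqrt(622)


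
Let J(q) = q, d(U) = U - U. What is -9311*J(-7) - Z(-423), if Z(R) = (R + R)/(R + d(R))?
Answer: 65175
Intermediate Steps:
d(U) = 0
Z(R) = 2 (Z(R) = (R + R)/(R + 0) = (2*R)/R = 2)
-9311*J(-7) - Z(-423) = -9311*(-7) - 1*2 = 65177 - 2 = 65175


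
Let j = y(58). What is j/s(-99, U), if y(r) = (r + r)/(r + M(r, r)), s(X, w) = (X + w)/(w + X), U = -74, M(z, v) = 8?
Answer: 58/33 ≈ 1.7576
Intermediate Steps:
s(X, w) = 1 (s(X, w) = (X + w)/(X + w) = 1)
y(r) = 2*r/(8 + r) (y(r) = (r + r)/(r + 8) = (2*r)/(8 + r) = 2*r/(8 + r))
j = 58/33 (j = 2*58/(8 + 58) = 2*58/66 = 2*58*(1/66) = 58/33 ≈ 1.7576)
j/s(-99, U) = (58/33)/1 = (58/33)*1 = 58/33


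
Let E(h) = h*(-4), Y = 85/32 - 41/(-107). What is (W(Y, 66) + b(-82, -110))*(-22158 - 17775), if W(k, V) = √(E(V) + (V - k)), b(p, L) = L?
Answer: 4392630 - 39933*I*√147308826/856 ≈ 4.3926e+6 - 5.662e+5*I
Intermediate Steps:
Y = 10407/3424 (Y = 85*(1/32) - 41*(-1/107) = 85/32 + 41/107 = 10407/3424 ≈ 3.0394)
E(h) = -4*h
W(k, V) = √(-k - 3*V) (W(k, V) = √(-4*V + (V - k)) = √(-k - 3*V))
(W(Y, 66) + b(-82, -110))*(-22158 - 17775) = (√(-1*10407/3424 - 3*66) - 110)*(-22158 - 17775) = (√(-10407/3424 - 198) - 110)*(-39933) = (√(-688359/3424) - 110)*(-39933) = (I*√147308826/856 - 110)*(-39933) = (-110 + I*√147308826/856)*(-39933) = 4392630 - 39933*I*√147308826/856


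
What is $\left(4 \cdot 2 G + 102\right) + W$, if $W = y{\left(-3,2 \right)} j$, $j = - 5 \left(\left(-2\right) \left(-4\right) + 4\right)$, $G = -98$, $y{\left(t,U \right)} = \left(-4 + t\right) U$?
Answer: $158$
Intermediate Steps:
$y{\left(t,U \right)} = U \left(-4 + t\right)$
$j = -60$ ($j = - 5 \left(8 + 4\right) = \left(-5\right) 12 = -60$)
$W = 840$ ($W = 2 \left(-4 - 3\right) \left(-60\right) = 2 \left(-7\right) \left(-60\right) = \left(-14\right) \left(-60\right) = 840$)
$\left(4 \cdot 2 G + 102\right) + W = \left(4 \cdot 2 \left(-98\right) + 102\right) + 840 = \left(8 \left(-98\right) + 102\right) + 840 = \left(-784 + 102\right) + 840 = -682 + 840 = 158$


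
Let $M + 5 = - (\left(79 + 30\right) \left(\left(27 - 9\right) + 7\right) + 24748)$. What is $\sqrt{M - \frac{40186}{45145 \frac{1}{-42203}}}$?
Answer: $\frac{2 \sqrt{5140609774990}}{45145} \approx 100.44$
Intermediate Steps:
$M = -27478$ ($M = -5 - \left(\left(79 + 30\right) \left(\left(27 - 9\right) + 7\right) + 24748\right) = -5 - \left(109 \left(18 + 7\right) + 24748\right) = -5 - \left(109 \cdot 25 + 24748\right) = -5 - \left(2725 + 24748\right) = -5 - 27473 = -27478$)
$\sqrt{M - \frac{40186}{45145 \frac{1}{-42203}}} = \sqrt{-27478 - \frac{40186}{45145 \frac{1}{-42203}}} = \sqrt{-27478 - \frac{40186}{45145 \left(- \frac{1}{42203}\right)}} = \sqrt{-27478 - \frac{40186}{- \frac{45145}{42203}}} = \sqrt{-27478 - - \frac{1695969758}{45145}} = \sqrt{-27478 + \frac{1695969758}{45145}} = \sqrt{\frac{455475448}{45145}} = \frac{2 \sqrt{5140609774990}}{45145}$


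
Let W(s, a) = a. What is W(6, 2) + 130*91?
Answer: 11832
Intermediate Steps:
W(6, 2) + 130*91 = 2 + 130*91 = 2 + 11830 = 11832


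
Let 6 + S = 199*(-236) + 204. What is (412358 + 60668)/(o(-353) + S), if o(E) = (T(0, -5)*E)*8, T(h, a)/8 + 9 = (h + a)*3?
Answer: 236513/247721 ≈ 0.95476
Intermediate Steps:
T(h, a) = -72 + 24*a + 24*h (T(h, a) = -72 + 8*((h + a)*3) = -72 + 8*((a + h)*3) = -72 + 8*(3*a + 3*h) = -72 + (24*a + 24*h) = -72 + 24*a + 24*h)
o(E) = -1536*E (o(E) = ((-72 + 24*(-5) + 24*0)*E)*8 = ((-72 - 120 + 0)*E)*8 = -192*E*8 = -1536*E)
S = -46766 (S = -6 + (199*(-236) + 204) = -6 + (-46964 + 204) = -6 - 46760 = -46766)
(412358 + 60668)/(o(-353) + S) = (412358 + 60668)/(-1536*(-353) - 46766) = 473026/(542208 - 46766) = 473026/495442 = 473026*(1/495442) = 236513/247721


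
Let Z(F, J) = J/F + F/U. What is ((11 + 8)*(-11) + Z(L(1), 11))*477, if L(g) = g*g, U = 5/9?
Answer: -467937/5 ≈ -93587.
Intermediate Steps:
U = 5/9 (U = 5*(1/9) = 5/9 ≈ 0.55556)
L(g) = g**2
Z(F, J) = 9*F/5 + J/F (Z(F, J) = J/F + F/(5/9) = J/F + F*(9/5) = J/F + 9*F/5 = 9*F/5 + J/F)
((11 + 8)*(-11) + Z(L(1), 11))*477 = ((11 + 8)*(-11) + ((9/5)*1**2 + 11/(1**2)))*477 = (19*(-11) + ((9/5)*1 + 11/1))*477 = (-209 + (9/5 + 11*1))*477 = (-209 + (9/5 + 11))*477 = (-209 + 64/5)*477 = -981/5*477 = -467937/5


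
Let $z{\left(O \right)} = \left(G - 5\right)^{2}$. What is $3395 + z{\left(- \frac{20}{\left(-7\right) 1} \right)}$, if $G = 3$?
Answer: $3399$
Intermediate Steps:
$z{\left(O \right)} = 4$ ($z{\left(O \right)} = \left(3 - 5\right)^{2} = \left(-2\right)^{2} = 4$)
$3395 + z{\left(- \frac{20}{\left(-7\right) 1} \right)} = 3395 + 4 = 3399$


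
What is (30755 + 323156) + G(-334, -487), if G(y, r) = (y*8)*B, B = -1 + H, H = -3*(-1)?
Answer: 348567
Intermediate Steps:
H = 3
B = 2 (B = -1 + 3 = 2)
G(y, r) = 16*y (G(y, r) = (y*8)*2 = (8*y)*2 = 16*y)
(30755 + 323156) + G(-334, -487) = (30755 + 323156) + 16*(-334) = 353911 - 5344 = 348567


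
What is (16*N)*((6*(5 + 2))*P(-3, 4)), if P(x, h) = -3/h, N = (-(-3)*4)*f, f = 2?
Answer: -12096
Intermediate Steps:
N = 24 (N = -(-3)*4*2 = -3*(-4)*2 = 12*2 = 24)
(16*N)*((6*(5 + 2))*P(-3, 4)) = (16*24)*((6*(5 + 2))*(-3/4)) = 384*((6*7)*(-3*1/4)) = 384*(42*(-3/4)) = 384*(-63/2) = -12096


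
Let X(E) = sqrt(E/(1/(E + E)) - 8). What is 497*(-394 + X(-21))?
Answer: -195818 + 497*sqrt(874) ≈ -1.8113e+5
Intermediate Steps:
X(E) = sqrt(-8 + 2*E**2) (X(E) = sqrt(E/(1/(2*E)) - 8) = sqrt(E/((1/(2*E))) - 8) = sqrt(E*(2*E) - 8) = sqrt(2*E**2 - 8) = sqrt(-8 + 2*E**2))
497*(-394 + X(-21)) = 497*(-394 + sqrt(-8 + 2*(-21)**2)) = 497*(-394 + sqrt(-8 + 2*441)) = 497*(-394 + sqrt(-8 + 882)) = 497*(-394 + sqrt(874)) = -195818 + 497*sqrt(874)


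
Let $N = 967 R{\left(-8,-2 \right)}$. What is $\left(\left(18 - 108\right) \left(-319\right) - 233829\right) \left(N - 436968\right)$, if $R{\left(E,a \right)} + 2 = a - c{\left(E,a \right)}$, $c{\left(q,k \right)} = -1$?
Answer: $90225489411$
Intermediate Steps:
$R{\left(E,a \right)} = -1 + a$ ($R{\left(E,a \right)} = -2 + \left(a - -1\right) = -2 + \left(a + 1\right) = -2 + \left(1 + a\right) = -1 + a$)
$N = -2901$ ($N = 967 \left(-1 - 2\right) = 967 \left(-3\right) = -2901$)
$\left(\left(18 - 108\right) \left(-319\right) - 233829\right) \left(N - 436968\right) = \left(\left(18 - 108\right) \left(-319\right) - 233829\right) \left(-2901 - 436968\right) = \left(\left(-90\right) \left(-319\right) - 233829\right) \left(-439869\right) = \left(28710 - 233829\right) \left(-439869\right) = \left(-205119\right) \left(-439869\right) = 90225489411$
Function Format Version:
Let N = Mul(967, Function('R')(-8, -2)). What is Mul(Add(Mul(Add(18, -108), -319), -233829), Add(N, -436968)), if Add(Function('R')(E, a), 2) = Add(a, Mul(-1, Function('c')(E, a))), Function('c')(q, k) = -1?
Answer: 90225489411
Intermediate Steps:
Function('R')(E, a) = Add(-1, a) (Function('R')(E, a) = Add(-2, Add(a, Mul(-1, -1))) = Add(-2, Add(a, 1)) = Add(-2, Add(1, a)) = Add(-1, a))
N = -2901 (N = Mul(967, Add(-1, -2)) = Mul(967, -3) = -2901)
Mul(Add(Mul(Add(18, -108), -319), -233829), Add(N, -436968)) = Mul(Add(Mul(Add(18, -108), -319), -233829), Add(-2901, -436968)) = Mul(Add(Mul(-90, -319), -233829), -439869) = Mul(Add(28710, -233829), -439869) = Mul(-205119, -439869) = 90225489411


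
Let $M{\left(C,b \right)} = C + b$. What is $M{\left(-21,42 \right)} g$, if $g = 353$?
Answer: $7413$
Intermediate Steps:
$M{\left(-21,42 \right)} g = \left(-21 + 42\right) 353 = 21 \cdot 353 = 7413$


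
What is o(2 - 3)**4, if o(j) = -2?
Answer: 16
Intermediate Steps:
o(2 - 3)**4 = (-2)**4 = 16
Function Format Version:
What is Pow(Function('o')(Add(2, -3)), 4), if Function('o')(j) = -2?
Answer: 16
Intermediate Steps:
Pow(Function('o')(Add(2, -3)), 4) = Pow(-2, 4) = 16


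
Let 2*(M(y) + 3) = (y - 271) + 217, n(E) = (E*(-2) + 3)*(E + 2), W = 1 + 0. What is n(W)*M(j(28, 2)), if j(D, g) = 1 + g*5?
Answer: -147/2 ≈ -73.500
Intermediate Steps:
W = 1
j(D, g) = 1 + 5*g
n(E) = (2 + E)*(3 - 2*E) (n(E) = (-2*E + 3)*(2 + E) = (3 - 2*E)*(2 + E) = (2 + E)*(3 - 2*E))
M(y) = -30 + y/2 (M(y) = -3 + ((y - 271) + 217)/2 = -3 + ((-271 + y) + 217)/2 = -3 + (-54 + y)/2 = -3 + (-27 + y/2) = -30 + y/2)
n(W)*M(j(28, 2)) = (6 - 1*1 - 2*1²)*(-30 + (1 + 5*2)/2) = (6 - 1 - 2*1)*(-30 + (1 + 10)/2) = (6 - 1 - 2)*(-30 + (½)*11) = 3*(-30 + 11/2) = 3*(-49/2) = -147/2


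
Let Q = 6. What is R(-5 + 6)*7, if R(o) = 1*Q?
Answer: 42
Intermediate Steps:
R(o) = 6 (R(o) = 1*6 = 6)
R(-5 + 6)*7 = 6*7 = 42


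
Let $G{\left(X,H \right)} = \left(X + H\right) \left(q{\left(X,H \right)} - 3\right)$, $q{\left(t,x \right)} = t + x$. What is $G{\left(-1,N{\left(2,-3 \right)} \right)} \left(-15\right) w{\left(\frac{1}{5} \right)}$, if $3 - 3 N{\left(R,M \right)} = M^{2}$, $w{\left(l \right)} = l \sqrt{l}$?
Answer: $- \frac{54 \sqrt{5}}{5} \approx -24.15$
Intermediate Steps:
$w{\left(l \right)} = l^{\frac{3}{2}}$
$N{\left(R,M \right)} = 1 - \frac{M^{2}}{3}$
$G{\left(X,H \right)} = \left(H + X\right) \left(-3 + H + X\right)$ ($G{\left(X,H \right)} = \left(X + H\right) \left(\left(X + H\right) - 3\right) = \left(H + X\right) \left(\left(H + X\right) - 3\right) = \left(H + X\right) \left(-3 + H + X\right)$)
$G{\left(-1,N{\left(2,-3 \right)} \right)} \left(-15\right) w{\left(\frac{1}{5} \right)} = \left(- 3 \left(1 - \frac{\left(-3\right)^{2}}{3}\right) - -3 + \left(1 - \frac{\left(-3\right)^{2}}{3}\right) \left(\left(1 - \frac{\left(-3\right)^{2}}{3}\right) - 1\right) - \left(\left(1 - \frac{\left(-3\right)^{2}}{3}\right) - 1\right)\right) \left(-15\right) \left(\frac{1}{5}\right)^{\frac{3}{2}} = \frac{\left(- 3 \left(1 - 3\right) + 3 + \left(1 - 3\right) \left(\left(1 - 3\right) - 1\right) - \left(\left(1 - 3\right) - 1\right)\right) \left(-15\right)}{5 \sqrt{5}} = \left(- 3 \left(1 - 3\right) + 3 + \left(1 - 3\right) \left(\left(1 - 3\right) - 1\right) - \left(\left(1 - 3\right) - 1\right)\right) \left(-15\right) \frac{\sqrt{5}}{25} = \left(\left(-3\right) \left(-2\right) + 3 - 2 \left(-2 - 1\right) - \left(-2 - 1\right)\right) \left(-15\right) \frac{\sqrt{5}}{25} = \left(6 + 3 - -6 - -3\right) \left(-15\right) \frac{\sqrt{5}}{25} = \left(6 + 3 + 6 + 3\right) \left(-15\right) \frac{\sqrt{5}}{25} = 18 \left(-15\right) \frac{\sqrt{5}}{25} = - 270 \frac{\sqrt{5}}{25} = - \frac{54 \sqrt{5}}{5}$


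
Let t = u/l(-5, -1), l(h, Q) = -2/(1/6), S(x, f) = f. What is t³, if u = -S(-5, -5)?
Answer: -125/1728 ≈ -0.072338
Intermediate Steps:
l(h, Q) = -12 (l(h, Q) = -2/⅙ = -2*6 = -12)
u = 5 (u = -1*(-5) = 5)
t = -5/12 (t = 5/(-12) = 5*(-1/12) = -5/12 ≈ -0.41667)
t³ = (-5/12)³ = -125/1728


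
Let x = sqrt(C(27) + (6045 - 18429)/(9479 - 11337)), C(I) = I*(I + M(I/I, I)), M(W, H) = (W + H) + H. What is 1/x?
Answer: sqrt(4345862)/98238 ≈ 0.021221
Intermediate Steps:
M(W, H) = W + 2*H (M(W, H) = (H + W) + H = W + 2*H)
C(I) = I*(1 + 3*I) (C(I) = I*(I + (I/I + 2*I)) = I*(I + (1 + 2*I)) = I*(1 + 3*I))
x = 21*sqrt(4345862)/929 (x = sqrt(27*(1 + 3*27) + (6045 - 18429)/(9479 - 11337)) = sqrt(27*(1 + 81) - 12384/(-1858)) = sqrt(27*82 - 12384*(-1/1858)) = sqrt(2214 + 6192/929) = sqrt(2062998/929) = 21*sqrt(4345862)/929 ≈ 47.124)
1/x = 1/(21*sqrt(4345862)/929) = sqrt(4345862)/98238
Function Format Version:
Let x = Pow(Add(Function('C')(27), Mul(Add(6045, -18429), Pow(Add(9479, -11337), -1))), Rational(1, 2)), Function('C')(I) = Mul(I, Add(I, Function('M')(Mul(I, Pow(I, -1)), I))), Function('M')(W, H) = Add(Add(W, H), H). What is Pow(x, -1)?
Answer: Mul(Rational(1, 98238), Pow(4345862, Rational(1, 2))) ≈ 0.021221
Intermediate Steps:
Function('M')(W, H) = Add(W, Mul(2, H)) (Function('M')(W, H) = Add(Add(H, W), H) = Add(W, Mul(2, H)))
Function('C')(I) = Mul(I, Add(1, Mul(3, I))) (Function('C')(I) = Mul(I, Add(I, Add(Mul(I, Pow(I, -1)), Mul(2, I)))) = Mul(I, Add(I, Add(1, Mul(2, I)))) = Mul(I, Add(1, Mul(3, I))))
x = Mul(Rational(21, 929), Pow(4345862, Rational(1, 2))) (x = Pow(Add(Mul(27, Add(1, Mul(3, 27))), Mul(Add(6045, -18429), Pow(Add(9479, -11337), -1))), Rational(1, 2)) = Pow(Add(Mul(27, Add(1, 81)), Mul(-12384, Pow(-1858, -1))), Rational(1, 2)) = Pow(Add(Mul(27, 82), Mul(-12384, Rational(-1, 1858))), Rational(1, 2)) = Pow(Add(2214, Rational(6192, 929)), Rational(1, 2)) = Pow(Rational(2062998, 929), Rational(1, 2)) = Mul(Rational(21, 929), Pow(4345862, Rational(1, 2))) ≈ 47.124)
Pow(x, -1) = Pow(Mul(Rational(21, 929), Pow(4345862, Rational(1, 2))), -1) = Mul(Rational(1, 98238), Pow(4345862, Rational(1, 2)))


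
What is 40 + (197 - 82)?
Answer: 155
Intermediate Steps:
40 + (197 - 82) = 40 + 115 = 155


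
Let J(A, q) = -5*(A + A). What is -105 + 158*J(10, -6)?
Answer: -15905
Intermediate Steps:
J(A, q) = -10*A
-105 + 158*J(10, -6) = -105 + 158*(-10*10) = -105 + 158*(-100) = -105 - 15800 = -15905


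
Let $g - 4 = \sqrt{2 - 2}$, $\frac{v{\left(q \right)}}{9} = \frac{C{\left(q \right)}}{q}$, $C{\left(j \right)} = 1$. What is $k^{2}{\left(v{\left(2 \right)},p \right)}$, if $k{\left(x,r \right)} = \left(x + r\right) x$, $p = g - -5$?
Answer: $\frac{59049}{16} \approx 3690.6$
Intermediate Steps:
$v{\left(q \right)} = \frac{9}{q}$ ($v{\left(q \right)} = 9 \cdot 1 \frac{1}{q} = \frac{9}{q}$)
$g = 4$ ($g = 4 + \sqrt{2 - 2} = 4 + \sqrt{0} = 4 + 0 = 4$)
$p = 9$ ($p = 4 - -5 = 4 + 5 = 9$)
$k{\left(x,r \right)} = x \left(r + x\right)$ ($k{\left(x,r \right)} = \left(r + x\right) x = x \left(r + x\right)$)
$k^{2}{\left(v{\left(2 \right)},p \right)} = \left(\frac{9}{2} \left(9 + \frac{9}{2}\right)\right)^{2} = \left(9 \cdot \frac{1}{2} \left(9 + 9 \cdot \frac{1}{2}\right)\right)^{2} = \left(\frac{9 \left(9 + \frac{9}{2}\right)}{2}\right)^{2} = \left(\frac{9}{2} \cdot \frac{27}{2}\right)^{2} = \left(\frac{243}{4}\right)^{2} = \frac{59049}{16}$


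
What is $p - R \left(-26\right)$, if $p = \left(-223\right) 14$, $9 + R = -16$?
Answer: $-3772$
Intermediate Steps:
$R = -25$ ($R = -9 - 16 = -25$)
$p = -3122$
$p - R \left(-26\right) = -3122 - \left(-25\right) \left(-26\right) = -3122 - 650 = -3772$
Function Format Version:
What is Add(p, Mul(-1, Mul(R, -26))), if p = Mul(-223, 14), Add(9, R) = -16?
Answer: -3772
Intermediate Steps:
R = -25 (R = Add(-9, -16) = -25)
p = -3122
Add(p, Mul(-1, Mul(R, -26))) = Add(-3122, Mul(-1, Mul(-25, -26))) = Add(-3122, Mul(-1, 650)) = Add(-3122, -650) = -3772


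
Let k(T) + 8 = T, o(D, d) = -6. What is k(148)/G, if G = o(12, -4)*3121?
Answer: -70/9363 ≈ -0.0074762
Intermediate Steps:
k(T) = -8 + T
G = -18726 (G = -6*3121 = -18726)
k(148)/G = (-8 + 148)/(-18726) = 140*(-1/18726) = -70/9363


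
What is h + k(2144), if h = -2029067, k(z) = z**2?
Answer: 2567669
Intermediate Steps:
h + k(2144) = -2029067 + 2144**2 = -2029067 + 4596736 = 2567669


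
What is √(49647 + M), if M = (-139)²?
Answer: 2*√17242 ≈ 262.62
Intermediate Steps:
M = 19321
√(49647 + M) = √(49647 + 19321) = √68968 = 2*√17242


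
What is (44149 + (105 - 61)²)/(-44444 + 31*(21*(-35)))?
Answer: -46085/67229 ≈ -0.68549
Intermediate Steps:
(44149 + (105 - 61)²)/(-44444 + 31*(21*(-35))) = (44149 + 44²)/(-44444 + 31*(-735)) = (44149 + 1936)/(-44444 - 22785) = 46085/(-67229) = 46085*(-1/67229) = -46085/67229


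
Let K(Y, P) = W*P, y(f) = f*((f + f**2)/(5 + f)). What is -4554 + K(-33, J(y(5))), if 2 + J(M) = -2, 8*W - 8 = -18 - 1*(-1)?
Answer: -9099/2 ≈ -4549.5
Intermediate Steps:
W = -9/8 (W = 1 + (-18 - 1*(-1))/8 = 1 + (-18 + 1)/8 = 1 + (1/8)*(-17) = 1 - 17/8 = -9/8 ≈ -1.1250)
y(f) = f*(f + f**2)/(5 + f) (y(f) = f*((f + f**2)/(5 + f)) = f*(f + f**2)/(5 + f))
J(M) = -4 (J(M) = -2 - 2 = -4)
K(Y, P) = -9*P/8
-4554 + K(-33, J(y(5))) = -4554 - 9/8*(-4) = -4554 + 9/2 = -9099/2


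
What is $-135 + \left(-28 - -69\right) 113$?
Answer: $4498$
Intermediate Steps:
$-135 + \left(-28 - -69\right) 113 = -135 + \left(-28 + 69\right) 113 = -135 + 41 \cdot 113 = -135 + 4633 = 4498$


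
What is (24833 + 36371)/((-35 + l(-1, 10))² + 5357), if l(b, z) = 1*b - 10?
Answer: 61204/7473 ≈ 8.1900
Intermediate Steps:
l(b, z) = -10 + b (l(b, z) = b - 10 = -10 + b)
(24833 + 36371)/((-35 + l(-1, 10))² + 5357) = (24833 + 36371)/((-35 + (-10 - 1))² + 5357) = 61204/((-35 - 11)² + 5357) = 61204/((-46)² + 5357) = 61204/(2116 + 5357) = 61204/7473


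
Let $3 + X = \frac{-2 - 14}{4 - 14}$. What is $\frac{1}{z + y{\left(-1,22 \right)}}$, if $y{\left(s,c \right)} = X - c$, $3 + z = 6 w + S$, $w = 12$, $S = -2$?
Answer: $\frac{5}{218} \approx 0.022936$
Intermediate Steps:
$X = - \frac{7}{5}$ ($X = -3 + \frac{-2 - 14}{4 - 14} = -3 - \frac{16}{-10} = -3 - - \frac{8}{5} = -3 + \frac{8}{5} = - \frac{7}{5} \approx -1.4$)
$z = 67$ ($z = -3 + \left(6 \cdot 12 - 2\right) = -3 + \left(72 - 2\right) = -3 + 70 = 67$)
$y{\left(s,c \right)} = - \frac{7}{5} - c$
$\frac{1}{z + y{\left(-1,22 \right)}} = \frac{1}{67 - \frac{117}{5}} = \frac{1}{\frac{218}{5}} = \frac{5}{218}$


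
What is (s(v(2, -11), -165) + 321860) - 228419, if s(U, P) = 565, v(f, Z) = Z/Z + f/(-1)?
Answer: 94006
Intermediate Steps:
v(f, Z) = 1 - f (v(f, Z) = 1 + f*(-1) = 1 - f)
(s(v(2, -11), -165) + 321860) - 228419 = (565 + 321860) - 228419 = 322425 - 228419 = 94006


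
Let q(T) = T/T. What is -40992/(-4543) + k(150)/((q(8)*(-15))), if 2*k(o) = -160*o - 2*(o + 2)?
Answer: 7974488/9735 ≈ 819.16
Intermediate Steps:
q(T) = 1
k(o) = -2 - 81*o (k(o) = (-160*o - 2*(o + 2))/2 = (-160*o - 2*(2 + o))/2 = (-160*o + (-4 - 2*o))/2 = (-4 - 162*o)/2 = -2 - 81*o)
-40992/(-4543) + k(150)/((q(8)*(-15))) = -40992/(-4543) + (-2 - 81*150)/((1*(-15))) = -40992*(-1/4543) + (-2 - 12150)/(-15) = 5856/649 - 12152*(-1/15) = 5856/649 + 12152/15 = 7974488/9735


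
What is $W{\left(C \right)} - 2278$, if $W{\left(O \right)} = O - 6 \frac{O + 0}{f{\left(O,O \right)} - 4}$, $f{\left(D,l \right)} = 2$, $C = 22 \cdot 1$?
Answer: $-2190$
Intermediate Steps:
$C = 22$
$W{\left(O \right)} = 4 O$ ($W{\left(O \right)} = O - 6 \frac{O + 0}{2 - 4} = O - 6 \frac{O}{-2} = O - 6 O \left(- \frac{1}{2}\right) = O - 6 \left(- \frac{O}{2}\right) = O + 3 O = 4 O$)
$W{\left(C \right)} - 2278 = 4 \cdot 22 - 2278 = 88 - 2278 = -2190$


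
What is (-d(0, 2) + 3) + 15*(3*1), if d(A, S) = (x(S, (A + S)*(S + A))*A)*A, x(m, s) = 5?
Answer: 48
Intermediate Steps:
d(A, S) = 5*A**2 (d(A, S) = (5*A)*A = 5*A**2)
(-d(0, 2) + 3) + 15*(3*1) = (-5*0**2 + 3) + 15*(3*1) = (-5*0 + 3) + 15*3 = (-1*0 + 3) + 45 = (0 + 3) + 45 = 3 + 45 = 48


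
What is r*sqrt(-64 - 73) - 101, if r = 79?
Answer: -101 + 79*I*sqrt(137) ≈ -101.0 + 924.67*I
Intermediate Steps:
r*sqrt(-64 - 73) - 101 = 79*sqrt(-64 - 73) - 101 = 79*sqrt(-137) - 101 = 79*(I*sqrt(137)) - 101 = 79*I*sqrt(137) - 101 = -101 + 79*I*sqrt(137)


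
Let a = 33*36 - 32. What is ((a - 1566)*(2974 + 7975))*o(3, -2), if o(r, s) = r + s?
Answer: -4489090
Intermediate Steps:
a = 1156 (a = 1188 - 32 = 1156)
((a - 1566)*(2974 + 7975))*o(3, -2) = ((1156 - 1566)*(2974 + 7975))*(3 - 2) = -410*10949*1 = -4489090*1 = -4489090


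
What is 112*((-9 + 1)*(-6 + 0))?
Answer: 5376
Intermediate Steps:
112*((-9 + 1)*(-6 + 0)) = 112*(-8*(-6)) = 112*48 = 5376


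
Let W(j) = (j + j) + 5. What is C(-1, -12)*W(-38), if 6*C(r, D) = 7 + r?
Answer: -71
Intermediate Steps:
C(r, D) = 7/6 + r/6 (C(r, D) = (7 + r)/6 = 7/6 + r/6)
W(j) = 5 + 2*j (W(j) = 2*j + 5 = 5 + 2*j)
C(-1, -12)*W(-38) = (7/6 + (1/6)*(-1))*(5 + 2*(-38)) = (7/6 - 1/6)*(5 - 76) = 1*(-71) = -71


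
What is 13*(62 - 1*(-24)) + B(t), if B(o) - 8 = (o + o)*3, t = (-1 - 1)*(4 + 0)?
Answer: 1078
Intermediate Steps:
t = -8 (t = -2*4 = -8)
B(o) = 8 + 6*o (B(o) = 8 + (o + o)*3 = 8 + (2*o)*3 = 8 + 6*o)
13*(62 - 1*(-24)) + B(t) = 13*(62 - 1*(-24)) + (8 + 6*(-8)) = 13*(62 + 24) + (8 - 48) = 13*86 - 40 = 1118 - 40 = 1078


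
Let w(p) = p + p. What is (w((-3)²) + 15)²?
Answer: 1089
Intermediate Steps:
w(p) = 2*p
(w((-3)²) + 15)² = (2*(-3)² + 15)² = (2*9 + 15)² = (18 + 15)² = 33² = 1089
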